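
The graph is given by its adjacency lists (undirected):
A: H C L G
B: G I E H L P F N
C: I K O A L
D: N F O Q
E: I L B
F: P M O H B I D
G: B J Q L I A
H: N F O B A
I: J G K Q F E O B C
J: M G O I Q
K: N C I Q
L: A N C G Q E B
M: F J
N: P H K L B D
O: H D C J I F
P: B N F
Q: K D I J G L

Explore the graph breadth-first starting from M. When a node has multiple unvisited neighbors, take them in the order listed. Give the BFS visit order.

Visit M; enqueue F, J → queue [F, J]
Visit F; enqueue P, O, H, B, I, D → queue [J, P, O, H, B, I, D]
Visit J; enqueue G, Q → queue [P, O, H, B, I, D, G, Q]
Visit P; enqueue N → queue [O, H, B, I, D, G, Q, N]
Visit O; enqueue C → queue [H, B, I, D, G, Q, N, C]
Visit H; enqueue A → queue [B, I, D, G, Q, N, C, A]
Visit B; enqueue E, L → queue [I, D, G, Q, N, C, A, E, L]
Visit I; enqueue K → queue [D, G, Q, N, C, A, E, L, K]
Visit D → queue [G, Q, N, C, A, E, L, K]
Visit G → queue [Q, N, C, A, E, L, K]
Visit Q → queue [N, C, A, E, L, K]
Visit N → queue [C, A, E, L, K]
Visit C → queue [A, E, L, K]
Visit A → queue [E, L, K]
Visit E → queue [L, K]
Visit L → queue [K]
Visit K → queue []

M -> F -> J -> P -> O -> H -> B -> I -> D -> G -> Q -> N -> C -> A -> E -> L -> K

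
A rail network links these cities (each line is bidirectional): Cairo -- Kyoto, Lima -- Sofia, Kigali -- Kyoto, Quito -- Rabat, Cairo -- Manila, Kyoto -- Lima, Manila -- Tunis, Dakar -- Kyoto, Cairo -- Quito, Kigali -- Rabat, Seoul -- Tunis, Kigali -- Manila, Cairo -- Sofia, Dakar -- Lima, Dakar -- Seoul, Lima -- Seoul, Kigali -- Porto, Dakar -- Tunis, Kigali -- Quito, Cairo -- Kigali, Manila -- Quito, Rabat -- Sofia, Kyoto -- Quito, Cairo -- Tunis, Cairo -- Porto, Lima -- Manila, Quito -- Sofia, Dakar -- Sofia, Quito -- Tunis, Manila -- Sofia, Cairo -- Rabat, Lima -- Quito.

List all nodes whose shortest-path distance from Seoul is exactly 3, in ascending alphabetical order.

Kigali, Porto, Rabat

Level 0: Seoul
Level 1: Dakar, Lima, Tunis
Level 2: Cairo, Kyoto, Manila, Quito, Sofia
Level 3: Kigali, Porto, Rabat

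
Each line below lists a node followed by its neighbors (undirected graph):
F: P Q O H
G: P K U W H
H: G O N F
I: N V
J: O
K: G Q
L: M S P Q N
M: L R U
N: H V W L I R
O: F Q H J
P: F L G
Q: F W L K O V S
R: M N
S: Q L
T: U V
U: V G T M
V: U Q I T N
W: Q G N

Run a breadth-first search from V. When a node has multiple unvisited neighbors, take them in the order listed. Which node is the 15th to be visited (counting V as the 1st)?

H

Visit V; enqueue U, Q, I, T, N → queue [U, Q, I, T, N]
Visit U; enqueue G, M → queue [Q, I, T, N, G, M]
Visit Q; enqueue F, W, L, K, O, S → queue [I, T, N, G, M, F, W, L, K, O, S]
Visit I → queue [T, N, G, M, F, W, L, K, O, S]
Visit T → queue [N, G, M, F, W, L, K, O, S]
Visit N; enqueue H, R → queue [G, M, F, W, L, K, O, S, H, R]
Visit G; enqueue P → queue [M, F, W, L, K, O, S, H, R, P]
Visit M → queue [F, W, L, K, O, S, H, R, P]
Visit F → queue [W, L, K, O, S, H, R, P]
Visit W → queue [L, K, O, S, H, R, P]
Visit L → queue [K, O, S, H, R, P]
Visit K → queue [O, S, H, R, P]
Visit O; enqueue J → queue [S, H, R, P, J]
Visit S → queue [H, R, P, J]
Visit H → queue [R, P, J]
Visit R → queue [P, J]
Visit P → queue [J]
Visit J → queue []

Visit order: V, U, Q, I, T, N, G, M, F, W, L, K, O, S, H, R, P, J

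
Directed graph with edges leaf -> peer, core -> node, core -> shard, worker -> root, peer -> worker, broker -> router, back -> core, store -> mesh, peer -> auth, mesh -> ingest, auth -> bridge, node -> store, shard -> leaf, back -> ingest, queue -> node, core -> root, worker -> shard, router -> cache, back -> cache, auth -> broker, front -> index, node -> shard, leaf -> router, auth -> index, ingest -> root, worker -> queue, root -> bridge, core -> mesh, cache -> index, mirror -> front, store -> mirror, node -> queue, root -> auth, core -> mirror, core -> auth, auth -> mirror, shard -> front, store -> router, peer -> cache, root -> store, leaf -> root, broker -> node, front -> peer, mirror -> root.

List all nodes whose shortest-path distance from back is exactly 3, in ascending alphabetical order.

Level 0: back
Level 1: cache, core, ingest
Level 2: auth, index, mesh, mirror, node, root, shard
Level 3: bridge, broker, front, leaf, queue, store
Level 4: peer, router
Level 5: worker

bridge, broker, front, leaf, queue, store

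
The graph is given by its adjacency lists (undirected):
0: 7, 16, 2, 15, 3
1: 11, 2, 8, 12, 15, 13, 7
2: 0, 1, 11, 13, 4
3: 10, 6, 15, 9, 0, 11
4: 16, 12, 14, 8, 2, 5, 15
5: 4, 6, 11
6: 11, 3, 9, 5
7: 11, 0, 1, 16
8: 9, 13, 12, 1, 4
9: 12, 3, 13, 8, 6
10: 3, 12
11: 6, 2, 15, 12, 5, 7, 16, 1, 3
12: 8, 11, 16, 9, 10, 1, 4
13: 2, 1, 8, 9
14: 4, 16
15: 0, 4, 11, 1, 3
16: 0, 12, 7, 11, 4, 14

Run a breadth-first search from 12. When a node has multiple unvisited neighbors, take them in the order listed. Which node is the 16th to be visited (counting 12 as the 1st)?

Visit 12; enqueue 8, 11, 16, 9, 10, 1, 4 → queue [8, 11, 16, 9, 10, 1, 4]
Visit 8; enqueue 13 → queue [11, 16, 9, 10, 1, 4, 13]
Visit 11; enqueue 6, 2, 15, 5, 7, 3 → queue [16, 9, 10, 1, 4, 13, 6, 2, 15, 5, 7, 3]
Visit 16; enqueue 0, 14 → queue [9, 10, 1, 4, 13, 6, 2, 15, 5, 7, 3, 0, 14]
Visit 9 → queue [10, 1, 4, 13, 6, 2, 15, 5, 7, 3, 0, 14]
Visit 10 → queue [1, 4, 13, 6, 2, 15, 5, 7, 3, 0, 14]
Visit 1 → queue [4, 13, 6, 2, 15, 5, 7, 3, 0, 14]
Visit 4 → queue [13, 6, 2, 15, 5, 7, 3, 0, 14]
Visit 13 → queue [6, 2, 15, 5, 7, 3, 0, 14]
Visit 6 → queue [2, 15, 5, 7, 3, 0, 14]
Visit 2 → queue [15, 5, 7, 3, 0, 14]
Visit 15 → queue [5, 7, 3, 0, 14]
Visit 5 → queue [7, 3, 0, 14]
Visit 7 → queue [3, 0, 14]
Visit 3 → queue [0, 14]
Visit 0 → queue [14]
Visit 14 → queue []

Visit order: 12, 8, 11, 16, 9, 10, 1, 4, 13, 6, 2, 15, 5, 7, 3, 0, 14

0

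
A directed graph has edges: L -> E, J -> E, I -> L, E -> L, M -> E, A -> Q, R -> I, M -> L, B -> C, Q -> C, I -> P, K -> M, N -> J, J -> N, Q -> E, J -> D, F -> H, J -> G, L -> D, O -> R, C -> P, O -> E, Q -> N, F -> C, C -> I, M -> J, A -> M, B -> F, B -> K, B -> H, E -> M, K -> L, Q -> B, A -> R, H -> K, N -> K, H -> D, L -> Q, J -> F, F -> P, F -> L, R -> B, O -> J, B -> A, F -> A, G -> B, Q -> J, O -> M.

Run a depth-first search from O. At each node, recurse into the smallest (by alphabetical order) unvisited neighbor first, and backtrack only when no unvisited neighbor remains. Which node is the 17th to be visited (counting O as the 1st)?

N

Visit O
O → E
E → L
L → D
L → Q
Q → B
B → A
A → M
M → J
J → F
F → C
C → I
I → P
F → H
H → K
J → G
J → N
A → R

Visit order: O, E, L, D, Q, B, A, M, J, F, C, I, P, H, K, G, N, R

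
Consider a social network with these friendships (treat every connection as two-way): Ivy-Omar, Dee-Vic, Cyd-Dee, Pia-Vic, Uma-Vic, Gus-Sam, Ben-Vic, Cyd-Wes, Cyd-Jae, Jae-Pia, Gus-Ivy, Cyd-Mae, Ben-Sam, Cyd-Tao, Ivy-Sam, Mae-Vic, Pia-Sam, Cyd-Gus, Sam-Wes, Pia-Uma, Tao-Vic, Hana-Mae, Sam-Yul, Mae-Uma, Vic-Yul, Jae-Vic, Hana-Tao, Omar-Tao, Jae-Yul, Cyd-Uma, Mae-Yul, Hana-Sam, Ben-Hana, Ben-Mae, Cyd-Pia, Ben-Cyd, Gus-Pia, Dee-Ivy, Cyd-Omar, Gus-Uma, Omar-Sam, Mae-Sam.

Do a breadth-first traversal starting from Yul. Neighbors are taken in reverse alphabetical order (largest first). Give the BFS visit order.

Yul → Vic → Sam → Mae → Jae → Uma → Tao → Pia → Dee → Ben → Wes → Omar → Ivy → Hana → Gus → Cyd

Visit Yul; enqueue Vic, Sam, Mae, Jae → queue [Vic, Sam, Mae, Jae]
Visit Vic; enqueue Uma, Tao, Pia, Dee, Ben → queue [Sam, Mae, Jae, Uma, Tao, Pia, Dee, Ben]
Visit Sam; enqueue Wes, Omar, Ivy, Hana, Gus → queue [Mae, Jae, Uma, Tao, Pia, Dee, Ben, Wes, Omar, Ivy, Hana, Gus]
Visit Mae; enqueue Cyd → queue [Jae, Uma, Tao, Pia, Dee, Ben, Wes, Omar, Ivy, Hana, Gus, Cyd]
Visit Jae → queue [Uma, Tao, Pia, Dee, Ben, Wes, Omar, Ivy, Hana, Gus, Cyd]
Visit Uma → queue [Tao, Pia, Dee, Ben, Wes, Omar, Ivy, Hana, Gus, Cyd]
Visit Tao → queue [Pia, Dee, Ben, Wes, Omar, Ivy, Hana, Gus, Cyd]
Visit Pia → queue [Dee, Ben, Wes, Omar, Ivy, Hana, Gus, Cyd]
Visit Dee → queue [Ben, Wes, Omar, Ivy, Hana, Gus, Cyd]
Visit Ben → queue [Wes, Omar, Ivy, Hana, Gus, Cyd]
Visit Wes → queue [Omar, Ivy, Hana, Gus, Cyd]
Visit Omar → queue [Ivy, Hana, Gus, Cyd]
Visit Ivy → queue [Hana, Gus, Cyd]
Visit Hana → queue [Gus, Cyd]
Visit Gus → queue [Cyd]
Visit Cyd → queue []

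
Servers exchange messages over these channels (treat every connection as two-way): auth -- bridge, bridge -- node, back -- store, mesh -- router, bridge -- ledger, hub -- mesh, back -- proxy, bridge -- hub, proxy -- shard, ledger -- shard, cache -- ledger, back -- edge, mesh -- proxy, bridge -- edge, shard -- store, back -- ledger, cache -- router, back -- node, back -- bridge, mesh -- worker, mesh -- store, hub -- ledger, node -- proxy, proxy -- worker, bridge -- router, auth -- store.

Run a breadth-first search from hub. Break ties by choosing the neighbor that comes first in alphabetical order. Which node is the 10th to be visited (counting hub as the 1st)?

cache

Visit hub; enqueue bridge, ledger, mesh → queue [bridge, ledger, mesh]
Visit bridge; enqueue auth, back, edge, node, router → queue [ledger, mesh, auth, back, edge, node, router]
Visit ledger; enqueue cache, shard → queue [mesh, auth, back, edge, node, router, cache, shard]
Visit mesh; enqueue proxy, store, worker → queue [auth, back, edge, node, router, cache, shard, proxy, store, worker]
Visit auth → queue [back, edge, node, router, cache, shard, proxy, store, worker]
Visit back → queue [edge, node, router, cache, shard, proxy, store, worker]
Visit edge → queue [node, router, cache, shard, proxy, store, worker]
Visit node → queue [router, cache, shard, proxy, store, worker]
Visit router → queue [cache, shard, proxy, store, worker]
Visit cache → queue [shard, proxy, store, worker]
Visit shard → queue [proxy, store, worker]
Visit proxy → queue [store, worker]
Visit store → queue [worker]
Visit worker → queue []

Visit order: hub, bridge, ledger, mesh, auth, back, edge, node, router, cache, shard, proxy, store, worker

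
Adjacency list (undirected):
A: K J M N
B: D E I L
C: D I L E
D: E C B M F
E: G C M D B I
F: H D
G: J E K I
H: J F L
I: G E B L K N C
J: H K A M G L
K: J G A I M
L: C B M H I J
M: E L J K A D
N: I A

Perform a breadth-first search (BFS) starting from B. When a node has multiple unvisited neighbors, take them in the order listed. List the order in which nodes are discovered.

B -> D -> E -> I -> L -> C -> M -> F -> G -> K -> N -> H -> J -> A

Visit B; enqueue D, E, I, L → queue [D, E, I, L]
Visit D; enqueue C, M, F → queue [E, I, L, C, M, F]
Visit E; enqueue G → queue [I, L, C, M, F, G]
Visit I; enqueue K, N → queue [L, C, M, F, G, K, N]
Visit L; enqueue H, J → queue [C, M, F, G, K, N, H, J]
Visit C → queue [M, F, G, K, N, H, J]
Visit M; enqueue A → queue [F, G, K, N, H, J, A]
Visit F → queue [G, K, N, H, J, A]
Visit G → queue [K, N, H, J, A]
Visit K → queue [N, H, J, A]
Visit N → queue [H, J, A]
Visit H → queue [J, A]
Visit J → queue [A]
Visit A → queue []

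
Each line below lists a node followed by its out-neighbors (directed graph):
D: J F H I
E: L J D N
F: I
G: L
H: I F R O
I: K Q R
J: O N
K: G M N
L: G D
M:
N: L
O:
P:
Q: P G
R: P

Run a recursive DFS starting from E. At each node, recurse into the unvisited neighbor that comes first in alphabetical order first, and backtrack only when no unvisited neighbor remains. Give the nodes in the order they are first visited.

E, D, F, I, K, G, L, M, N, Q, P, R, H, O, J

Visit E
E → D
D → F
F → I
I → K
K → G
G → L
K → M
K → N
I → Q
Q → P
I → R
D → H
H → O
D → J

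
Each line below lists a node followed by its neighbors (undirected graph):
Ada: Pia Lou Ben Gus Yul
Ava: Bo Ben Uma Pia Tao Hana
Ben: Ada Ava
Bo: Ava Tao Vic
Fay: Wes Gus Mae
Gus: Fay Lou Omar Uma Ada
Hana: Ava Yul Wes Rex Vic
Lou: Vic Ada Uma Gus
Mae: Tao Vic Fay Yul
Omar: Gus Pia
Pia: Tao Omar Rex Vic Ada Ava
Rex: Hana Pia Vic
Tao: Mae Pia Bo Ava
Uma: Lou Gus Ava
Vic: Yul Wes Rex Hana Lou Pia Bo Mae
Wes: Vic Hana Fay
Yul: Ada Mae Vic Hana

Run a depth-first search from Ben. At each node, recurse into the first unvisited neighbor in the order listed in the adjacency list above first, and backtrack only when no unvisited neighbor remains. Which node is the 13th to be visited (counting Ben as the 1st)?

Visit Ben
Ben → Ada
Ada → Pia
Pia → Tao
Tao → Mae
Mae → Vic
Vic → Yul
Yul → Hana
Hana → Ava
Ava → Bo
Ava → Uma
Uma → Lou
Lou → Gus
Gus → Fay
Fay → Wes
Gus → Omar
Hana → Rex

Visit order: Ben, Ada, Pia, Tao, Mae, Vic, Yul, Hana, Ava, Bo, Uma, Lou, Gus, Fay, Wes, Omar, Rex

Gus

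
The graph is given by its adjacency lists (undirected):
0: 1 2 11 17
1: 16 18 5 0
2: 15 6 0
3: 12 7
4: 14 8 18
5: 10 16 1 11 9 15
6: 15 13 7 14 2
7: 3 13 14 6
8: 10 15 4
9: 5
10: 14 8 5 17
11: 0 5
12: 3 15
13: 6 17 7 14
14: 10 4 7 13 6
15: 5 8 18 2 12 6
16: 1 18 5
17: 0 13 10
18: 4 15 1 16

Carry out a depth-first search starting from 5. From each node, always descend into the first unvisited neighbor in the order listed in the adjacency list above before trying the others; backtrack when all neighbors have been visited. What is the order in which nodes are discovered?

5 -> 10 -> 14 -> 4 -> 8 -> 15 -> 18 -> 1 -> 16 -> 0 -> 2 -> 6 -> 13 -> 17 -> 7 -> 3 -> 12 -> 11 -> 9

Visit 5
5 → 10
10 → 14
14 → 4
4 → 8
8 → 15
15 → 18
18 → 1
1 → 16
1 → 0
0 → 2
2 → 6
6 → 13
13 → 17
13 → 7
7 → 3
3 → 12
0 → 11
5 → 9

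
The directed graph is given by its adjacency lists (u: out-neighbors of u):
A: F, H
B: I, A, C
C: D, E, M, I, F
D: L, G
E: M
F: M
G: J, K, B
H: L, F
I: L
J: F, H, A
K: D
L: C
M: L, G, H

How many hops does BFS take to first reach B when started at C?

3

Level 0: C
Level 1: D, E, F, I, M
Level 2: G, H, L
Level 3: B, J, K
Level 4: A
B first appears at level 3.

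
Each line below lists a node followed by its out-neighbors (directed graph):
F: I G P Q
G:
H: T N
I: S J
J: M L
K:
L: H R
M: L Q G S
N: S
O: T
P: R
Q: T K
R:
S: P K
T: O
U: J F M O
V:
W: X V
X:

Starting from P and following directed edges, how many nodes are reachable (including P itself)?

2

BFS from P visits: P, R
Reachable nodes: 2 of 19 total.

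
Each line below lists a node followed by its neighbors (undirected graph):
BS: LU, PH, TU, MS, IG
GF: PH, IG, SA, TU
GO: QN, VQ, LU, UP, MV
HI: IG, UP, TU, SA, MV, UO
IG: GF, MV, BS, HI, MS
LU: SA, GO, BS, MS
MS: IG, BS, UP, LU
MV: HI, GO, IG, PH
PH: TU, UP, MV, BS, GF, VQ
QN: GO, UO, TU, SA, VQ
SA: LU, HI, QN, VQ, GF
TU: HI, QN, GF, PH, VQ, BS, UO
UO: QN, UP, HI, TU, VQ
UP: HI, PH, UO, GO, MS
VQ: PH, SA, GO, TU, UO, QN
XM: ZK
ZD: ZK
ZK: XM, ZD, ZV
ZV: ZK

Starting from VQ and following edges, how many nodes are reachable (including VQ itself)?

BFS from VQ visits: VQ, GO, PH, QN, SA, TU, UO, LU, MV, UP, BS, GF, HI, MS, IG
Reachable nodes: 15 of 19 total.

15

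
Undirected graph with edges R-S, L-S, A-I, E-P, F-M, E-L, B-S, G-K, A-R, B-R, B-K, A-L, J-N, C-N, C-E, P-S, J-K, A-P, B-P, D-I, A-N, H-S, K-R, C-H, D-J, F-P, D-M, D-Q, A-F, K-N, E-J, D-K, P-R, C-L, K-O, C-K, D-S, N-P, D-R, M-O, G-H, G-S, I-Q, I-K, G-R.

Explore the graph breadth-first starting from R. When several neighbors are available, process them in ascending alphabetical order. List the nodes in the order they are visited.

Visit R; enqueue A, B, D, G, K, P, S → queue [A, B, D, G, K, P, S]
Visit A; enqueue F, I, L, N → queue [B, D, G, K, P, S, F, I, L, N]
Visit B → queue [D, G, K, P, S, F, I, L, N]
Visit D; enqueue J, M, Q → queue [G, K, P, S, F, I, L, N, J, M, Q]
Visit G; enqueue H → queue [K, P, S, F, I, L, N, J, M, Q, H]
Visit K; enqueue C, O → queue [P, S, F, I, L, N, J, M, Q, H, C, O]
Visit P; enqueue E → queue [S, F, I, L, N, J, M, Q, H, C, O, E]
Visit S → queue [F, I, L, N, J, M, Q, H, C, O, E]
Visit F → queue [I, L, N, J, M, Q, H, C, O, E]
Visit I → queue [L, N, J, M, Q, H, C, O, E]
Visit L → queue [N, J, M, Q, H, C, O, E]
Visit N → queue [J, M, Q, H, C, O, E]
Visit J → queue [M, Q, H, C, O, E]
Visit M → queue [Q, H, C, O, E]
Visit Q → queue [H, C, O, E]
Visit H → queue [C, O, E]
Visit C → queue [O, E]
Visit O → queue [E]
Visit E → queue []

R → A → B → D → G → K → P → S → F → I → L → N → J → M → Q → H → C → O → E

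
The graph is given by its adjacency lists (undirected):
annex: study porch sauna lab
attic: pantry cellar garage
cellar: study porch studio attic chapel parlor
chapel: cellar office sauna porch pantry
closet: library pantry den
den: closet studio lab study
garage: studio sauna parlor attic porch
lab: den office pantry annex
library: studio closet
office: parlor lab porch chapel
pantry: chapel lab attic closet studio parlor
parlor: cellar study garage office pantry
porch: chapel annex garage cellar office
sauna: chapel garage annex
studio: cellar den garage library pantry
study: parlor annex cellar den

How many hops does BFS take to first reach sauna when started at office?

2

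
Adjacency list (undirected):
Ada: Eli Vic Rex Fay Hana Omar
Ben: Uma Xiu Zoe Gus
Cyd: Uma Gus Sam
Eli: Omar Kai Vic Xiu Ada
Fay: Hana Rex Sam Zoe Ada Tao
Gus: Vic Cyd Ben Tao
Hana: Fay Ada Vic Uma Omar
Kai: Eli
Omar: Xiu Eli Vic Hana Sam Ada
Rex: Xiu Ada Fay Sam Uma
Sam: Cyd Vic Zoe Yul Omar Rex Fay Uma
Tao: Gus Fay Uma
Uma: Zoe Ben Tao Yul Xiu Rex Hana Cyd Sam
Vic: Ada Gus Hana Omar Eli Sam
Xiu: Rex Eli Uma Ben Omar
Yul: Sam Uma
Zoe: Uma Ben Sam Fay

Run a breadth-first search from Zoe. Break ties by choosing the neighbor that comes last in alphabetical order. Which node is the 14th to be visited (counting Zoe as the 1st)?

Ada

Visit Zoe; enqueue Uma, Sam, Fay, Ben → queue [Uma, Sam, Fay, Ben]
Visit Uma; enqueue Yul, Xiu, Tao, Rex, Hana, Cyd → queue [Sam, Fay, Ben, Yul, Xiu, Tao, Rex, Hana, Cyd]
Visit Sam; enqueue Vic, Omar → queue [Fay, Ben, Yul, Xiu, Tao, Rex, Hana, Cyd, Vic, Omar]
Visit Fay; enqueue Ada → queue [Ben, Yul, Xiu, Tao, Rex, Hana, Cyd, Vic, Omar, Ada]
Visit Ben; enqueue Gus → queue [Yul, Xiu, Tao, Rex, Hana, Cyd, Vic, Omar, Ada, Gus]
Visit Yul → queue [Xiu, Tao, Rex, Hana, Cyd, Vic, Omar, Ada, Gus]
Visit Xiu; enqueue Eli → queue [Tao, Rex, Hana, Cyd, Vic, Omar, Ada, Gus, Eli]
Visit Tao → queue [Rex, Hana, Cyd, Vic, Omar, Ada, Gus, Eli]
Visit Rex → queue [Hana, Cyd, Vic, Omar, Ada, Gus, Eli]
Visit Hana → queue [Cyd, Vic, Omar, Ada, Gus, Eli]
Visit Cyd → queue [Vic, Omar, Ada, Gus, Eli]
Visit Vic → queue [Omar, Ada, Gus, Eli]
Visit Omar → queue [Ada, Gus, Eli]
Visit Ada → queue [Gus, Eli]
Visit Gus → queue [Eli]
Visit Eli; enqueue Kai → queue [Kai]
Visit Kai → queue []

Visit order: Zoe, Uma, Sam, Fay, Ben, Yul, Xiu, Tao, Rex, Hana, Cyd, Vic, Omar, Ada, Gus, Eli, Kai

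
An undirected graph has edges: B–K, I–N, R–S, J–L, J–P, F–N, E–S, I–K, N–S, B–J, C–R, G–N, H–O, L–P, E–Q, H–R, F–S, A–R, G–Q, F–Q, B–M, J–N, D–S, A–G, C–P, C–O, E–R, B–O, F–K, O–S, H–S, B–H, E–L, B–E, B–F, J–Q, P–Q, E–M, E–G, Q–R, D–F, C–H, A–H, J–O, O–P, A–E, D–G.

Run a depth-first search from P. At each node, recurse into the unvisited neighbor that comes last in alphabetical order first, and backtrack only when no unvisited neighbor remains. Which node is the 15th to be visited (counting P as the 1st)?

Visit P
P → Q
Q → R
R → S
S → O
O → J
J → N
N → I
I → K
K → F
F → D
D → G
G → E
E → M
M → B
B → H
H → C
H → A
E → L

Visit order: P, Q, R, S, O, J, N, I, K, F, D, G, E, M, B, H, C, A, L

B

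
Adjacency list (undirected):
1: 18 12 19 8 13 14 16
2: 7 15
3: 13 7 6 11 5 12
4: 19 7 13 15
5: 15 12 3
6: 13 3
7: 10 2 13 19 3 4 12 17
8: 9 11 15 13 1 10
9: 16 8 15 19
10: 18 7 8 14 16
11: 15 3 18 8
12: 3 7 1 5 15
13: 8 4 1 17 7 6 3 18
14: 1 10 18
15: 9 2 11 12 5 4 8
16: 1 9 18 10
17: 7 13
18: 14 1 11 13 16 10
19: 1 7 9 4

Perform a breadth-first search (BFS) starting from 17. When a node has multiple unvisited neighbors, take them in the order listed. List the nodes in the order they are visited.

17, 7, 13, 10, 2, 19, 3, 4, 12, 8, 1, 6, 18, 14, 16, 15, 9, 11, 5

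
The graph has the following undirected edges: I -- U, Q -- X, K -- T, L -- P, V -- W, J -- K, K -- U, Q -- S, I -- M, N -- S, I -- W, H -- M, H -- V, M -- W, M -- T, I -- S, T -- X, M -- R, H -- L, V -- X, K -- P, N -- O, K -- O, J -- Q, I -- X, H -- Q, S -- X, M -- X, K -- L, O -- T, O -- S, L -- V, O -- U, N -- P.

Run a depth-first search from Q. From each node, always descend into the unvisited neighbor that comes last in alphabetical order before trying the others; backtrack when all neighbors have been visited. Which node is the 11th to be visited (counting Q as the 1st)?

N

Visit Q
Q → X
X → V
V → W
W → M
M → T
T → O
O → U
U → K
K → P
P → N
N → S
S → I
P → L
L → H
K → J
M → R

Visit order: Q, X, V, W, M, T, O, U, K, P, N, S, I, L, H, J, R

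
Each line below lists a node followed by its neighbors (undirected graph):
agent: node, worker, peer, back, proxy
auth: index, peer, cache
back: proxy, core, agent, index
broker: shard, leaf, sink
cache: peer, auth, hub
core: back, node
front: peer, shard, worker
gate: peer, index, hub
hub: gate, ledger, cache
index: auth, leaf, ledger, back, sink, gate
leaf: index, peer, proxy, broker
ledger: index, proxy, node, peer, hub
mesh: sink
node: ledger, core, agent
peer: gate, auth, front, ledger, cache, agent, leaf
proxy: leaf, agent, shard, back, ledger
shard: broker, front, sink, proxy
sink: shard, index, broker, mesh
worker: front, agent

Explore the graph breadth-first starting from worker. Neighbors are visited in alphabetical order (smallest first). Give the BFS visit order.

worker, agent, front, back, node, peer, proxy, shard, core, index, ledger, auth, cache, gate, leaf, broker, sink, hub, mesh

Visit worker; enqueue agent, front → queue [agent, front]
Visit agent; enqueue back, node, peer, proxy → queue [front, back, node, peer, proxy]
Visit front; enqueue shard → queue [back, node, peer, proxy, shard]
Visit back; enqueue core, index → queue [node, peer, proxy, shard, core, index]
Visit node; enqueue ledger → queue [peer, proxy, shard, core, index, ledger]
Visit peer; enqueue auth, cache, gate, leaf → queue [proxy, shard, core, index, ledger, auth, cache, gate, leaf]
Visit proxy → queue [shard, core, index, ledger, auth, cache, gate, leaf]
Visit shard; enqueue broker, sink → queue [core, index, ledger, auth, cache, gate, leaf, broker, sink]
Visit core → queue [index, ledger, auth, cache, gate, leaf, broker, sink]
Visit index → queue [ledger, auth, cache, gate, leaf, broker, sink]
Visit ledger; enqueue hub → queue [auth, cache, gate, leaf, broker, sink, hub]
Visit auth → queue [cache, gate, leaf, broker, sink, hub]
Visit cache → queue [gate, leaf, broker, sink, hub]
Visit gate → queue [leaf, broker, sink, hub]
Visit leaf → queue [broker, sink, hub]
Visit broker → queue [sink, hub]
Visit sink; enqueue mesh → queue [hub, mesh]
Visit hub → queue [mesh]
Visit mesh → queue []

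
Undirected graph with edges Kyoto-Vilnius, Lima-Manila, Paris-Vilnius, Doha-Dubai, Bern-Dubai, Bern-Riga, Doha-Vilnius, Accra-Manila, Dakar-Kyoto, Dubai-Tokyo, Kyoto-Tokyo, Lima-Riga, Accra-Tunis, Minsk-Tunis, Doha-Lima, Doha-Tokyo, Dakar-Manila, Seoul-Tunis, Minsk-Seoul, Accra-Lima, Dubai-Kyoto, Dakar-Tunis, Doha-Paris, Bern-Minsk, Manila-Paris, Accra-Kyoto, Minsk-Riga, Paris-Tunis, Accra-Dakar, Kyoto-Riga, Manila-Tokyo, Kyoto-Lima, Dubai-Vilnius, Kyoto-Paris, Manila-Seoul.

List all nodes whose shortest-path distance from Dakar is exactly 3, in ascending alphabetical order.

Level 0: Dakar
Level 1: Accra, Kyoto, Manila, Tunis
Level 2: Dubai, Lima, Minsk, Paris, Riga, Seoul, Tokyo, Vilnius
Level 3: Bern, Doha

Bern, Doha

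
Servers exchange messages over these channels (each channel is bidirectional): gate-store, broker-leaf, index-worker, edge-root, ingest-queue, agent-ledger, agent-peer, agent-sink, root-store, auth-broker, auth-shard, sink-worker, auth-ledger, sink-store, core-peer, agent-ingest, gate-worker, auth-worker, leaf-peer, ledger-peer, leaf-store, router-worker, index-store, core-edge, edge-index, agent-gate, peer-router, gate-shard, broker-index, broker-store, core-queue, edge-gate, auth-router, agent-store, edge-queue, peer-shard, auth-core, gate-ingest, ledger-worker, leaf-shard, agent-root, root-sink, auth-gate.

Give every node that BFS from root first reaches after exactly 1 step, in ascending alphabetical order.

agent, edge, sink, store

Level 0: root
Level 1: agent, edge, sink, store
Level 2: broker, core, gate, index, ingest, leaf, ledger, peer, queue, worker
Level 3: auth, router, shard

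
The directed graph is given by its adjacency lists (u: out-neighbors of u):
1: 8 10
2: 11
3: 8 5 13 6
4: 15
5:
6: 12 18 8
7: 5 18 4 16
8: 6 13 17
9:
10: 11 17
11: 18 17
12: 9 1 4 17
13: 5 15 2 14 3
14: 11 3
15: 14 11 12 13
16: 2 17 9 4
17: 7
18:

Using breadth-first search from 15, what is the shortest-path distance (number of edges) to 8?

3

Level 0: 15
Level 1: 11, 12, 13, 14
Level 2: 1, 2, 3, 4, 5, 9, 17, 18
Level 3: 6, 7, 8, 10
Level 4: 16
8 first appears at level 3.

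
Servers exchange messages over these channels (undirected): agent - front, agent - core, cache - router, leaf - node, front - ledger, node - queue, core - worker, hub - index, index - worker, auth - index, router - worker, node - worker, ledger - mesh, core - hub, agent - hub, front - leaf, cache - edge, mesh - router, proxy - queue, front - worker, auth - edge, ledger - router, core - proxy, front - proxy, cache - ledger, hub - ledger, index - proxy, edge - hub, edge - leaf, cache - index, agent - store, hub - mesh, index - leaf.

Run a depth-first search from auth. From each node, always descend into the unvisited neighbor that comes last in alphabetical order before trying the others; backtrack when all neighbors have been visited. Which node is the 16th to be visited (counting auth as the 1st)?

Visit auth
auth → index
index → worker
worker → router
router → mesh
mesh → ledger
ledger → hub
hub → edge
edge → leaf
leaf → node
node → queue
queue → proxy
proxy → front
front → agent
agent → store
agent → core
edge → cache

Visit order: auth, index, worker, router, mesh, ledger, hub, edge, leaf, node, queue, proxy, front, agent, store, core, cache

core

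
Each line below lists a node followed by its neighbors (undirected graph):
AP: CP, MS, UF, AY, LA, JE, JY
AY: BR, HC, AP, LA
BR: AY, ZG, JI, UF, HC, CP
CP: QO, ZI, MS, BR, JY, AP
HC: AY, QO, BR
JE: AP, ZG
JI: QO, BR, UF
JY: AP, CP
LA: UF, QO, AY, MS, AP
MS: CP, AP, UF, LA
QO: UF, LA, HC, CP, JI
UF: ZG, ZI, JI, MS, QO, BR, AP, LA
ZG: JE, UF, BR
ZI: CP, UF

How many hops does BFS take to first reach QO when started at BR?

2

Level 0: BR
Level 1: AY, CP, HC, JI, UF, ZG
Level 2: AP, JE, JY, LA, MS, QO, ZI
QO first appears at level 2.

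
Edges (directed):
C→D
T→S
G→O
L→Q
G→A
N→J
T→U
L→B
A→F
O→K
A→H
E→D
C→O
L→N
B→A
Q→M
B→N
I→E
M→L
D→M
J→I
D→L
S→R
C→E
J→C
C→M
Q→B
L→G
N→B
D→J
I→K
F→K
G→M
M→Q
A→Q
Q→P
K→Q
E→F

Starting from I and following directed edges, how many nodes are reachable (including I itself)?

17

BFS from I visits: I, E, K, D, F, Q, J, L, M, B, P, C, G, N, A, O, H
Reachable nodes: 17 of 21 total.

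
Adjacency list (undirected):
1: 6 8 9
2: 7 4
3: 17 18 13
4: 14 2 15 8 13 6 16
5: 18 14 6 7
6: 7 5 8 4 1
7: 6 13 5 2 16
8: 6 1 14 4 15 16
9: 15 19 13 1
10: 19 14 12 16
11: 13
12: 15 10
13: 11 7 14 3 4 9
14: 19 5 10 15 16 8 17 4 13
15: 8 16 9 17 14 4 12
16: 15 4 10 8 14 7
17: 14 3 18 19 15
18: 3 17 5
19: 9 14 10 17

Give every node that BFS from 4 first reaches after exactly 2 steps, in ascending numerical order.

1, 3, 5, 7, 9, 10, 11, 12, 17, 19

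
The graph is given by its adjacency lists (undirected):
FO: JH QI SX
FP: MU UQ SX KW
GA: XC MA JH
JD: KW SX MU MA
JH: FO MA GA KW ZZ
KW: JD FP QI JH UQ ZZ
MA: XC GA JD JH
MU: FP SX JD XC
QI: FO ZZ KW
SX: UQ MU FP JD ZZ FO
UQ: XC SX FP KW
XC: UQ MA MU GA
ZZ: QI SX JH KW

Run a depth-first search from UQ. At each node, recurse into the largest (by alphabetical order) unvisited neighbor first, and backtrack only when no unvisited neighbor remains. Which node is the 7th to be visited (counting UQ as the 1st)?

Visit UQ
UQ → XC
XC → MU
MU → SX
SX → ZZ
ZZ → QI
QI → KW
KW → JH
JH → MA
MA → JD
MA → GA
JH → FO
KW → FP

Visit order: UQ, XC, MU, SX, ZZ, QI, KW, JH, MA, JD, GA, FO, FP

KW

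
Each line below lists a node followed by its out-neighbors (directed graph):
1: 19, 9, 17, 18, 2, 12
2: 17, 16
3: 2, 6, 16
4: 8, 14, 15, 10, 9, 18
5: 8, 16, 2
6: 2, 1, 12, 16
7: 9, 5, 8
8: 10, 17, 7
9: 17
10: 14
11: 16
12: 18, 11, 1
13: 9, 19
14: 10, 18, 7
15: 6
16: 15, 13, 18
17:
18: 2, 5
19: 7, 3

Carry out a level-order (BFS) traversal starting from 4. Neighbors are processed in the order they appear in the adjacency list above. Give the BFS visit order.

4 8 14 15 10 9 18 17 7 6 2 5 1 12 16 19 11 13 3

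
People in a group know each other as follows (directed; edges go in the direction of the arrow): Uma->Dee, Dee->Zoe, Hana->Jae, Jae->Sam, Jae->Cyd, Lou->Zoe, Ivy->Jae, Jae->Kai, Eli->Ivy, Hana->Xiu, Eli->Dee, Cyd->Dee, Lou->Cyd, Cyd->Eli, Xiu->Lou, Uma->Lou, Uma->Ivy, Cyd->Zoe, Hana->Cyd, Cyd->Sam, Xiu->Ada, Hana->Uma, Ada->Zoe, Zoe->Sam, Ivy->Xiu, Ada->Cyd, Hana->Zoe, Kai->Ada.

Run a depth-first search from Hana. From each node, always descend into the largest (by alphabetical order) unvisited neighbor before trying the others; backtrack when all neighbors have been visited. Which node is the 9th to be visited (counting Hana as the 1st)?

Jae

Visit Hana
Hana → Zoe
Zoe → Sam
Hana → Xiu
Xiu → Lou
Lou → Cyd
Cyd → Eli
Eli → Ivy
Ivy → Jae
Jae → Kai
Kai → Ada
Eli → Dee
Hana → Uma

Visit order: Hana, Zoe, Sam, Xiu, Lou, Cyd, Eli, Ivy, Jae, Kai, Ada, Dee, Uma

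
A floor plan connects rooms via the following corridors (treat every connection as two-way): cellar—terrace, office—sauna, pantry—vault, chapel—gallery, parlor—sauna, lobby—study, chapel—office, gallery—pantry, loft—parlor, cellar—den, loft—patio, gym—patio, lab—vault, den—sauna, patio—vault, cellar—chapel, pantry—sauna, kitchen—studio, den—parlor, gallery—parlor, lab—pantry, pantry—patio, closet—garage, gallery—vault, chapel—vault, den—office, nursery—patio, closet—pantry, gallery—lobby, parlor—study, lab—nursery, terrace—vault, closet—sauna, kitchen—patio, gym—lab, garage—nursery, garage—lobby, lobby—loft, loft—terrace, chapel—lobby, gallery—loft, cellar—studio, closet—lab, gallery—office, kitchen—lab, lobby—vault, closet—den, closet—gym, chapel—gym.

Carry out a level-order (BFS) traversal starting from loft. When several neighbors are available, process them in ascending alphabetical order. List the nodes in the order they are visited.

Visit loft; enqueue gallery, lobby, parlor, patio, terrace → queue [gallery, lobby, parlor, patio, terrace]
Visit gallery; enqueue chapel, office, pantry, vault → queue [lobby, parlor, patio, terrace, chapel, office, pantry, vault]
Visit lobby; enqueue garage, study → queue [parlor, patio, terrace, chapel, office, pantry, vault, garage, study]
Visit parlor; enqueue den, sauna → queue [patio, terrace, chapel, office, pantry, vault, garage, study, den, sauna]
Visit patio; enqueue gym, kitchen, nursery → queue [terrace, chapel, office, pantry, vault, garage, study, den, sauna, gym, kitchen, nursery]
Visit terrace; enqueue cellar → queue [chapel, office, pantry, vault, garage, study, den, sauna, gym, kitchen, nursery, cellar]
Visit chapel → queue [office, pantry, vault, garage, study, den, sauna, gym, kitchen, nursery, cellar]
Visit office → queue [pantry, vault, garage, study, den, sauna, gym, kitchen, nursery, cellar]
Visit pantry; enqueue closet, lab → queue [vault, garage, study, den, sauna, gym, kitchen, nursery, cellar, closet, lab]
Visit vault → queue [garage, study, den, sauna, gym, kitchen, nursery, cellar, closet, lab]
Visit garage → queue [study, den, sauna, gym, kitchen, nursery, cellar, closet, lab]
Visit study → queue [den, sauna, gym, kitchen, nursery, cellar, closet, lab]
Visit den → queue [sauna, gym, kitchen, nursery, cellar, closet, lab]
Visit sauna → queue [gym, kitchen, nursery, cellar, closet, lab]
Visit gym → queue [kitchen, nursery, cellar, closet, lab]
Visit kitchen; enqueue studio → queue [nursery, cellar, closet, lab, studio]
Visit nursery → queue [cellar, closet, lab, studio]
Visit cellar → queue [closet, lab, studio]
Visit closet → queue [lab, studio]
Visit lab → queue [studio]
Visit studio → queue []

loft, gallery, lobby, parlor, patio, terrace, chapel, office, pantry, vault, garage, study, den, sauna, gym, kitchen, nursery, cellar, closet, lab, studio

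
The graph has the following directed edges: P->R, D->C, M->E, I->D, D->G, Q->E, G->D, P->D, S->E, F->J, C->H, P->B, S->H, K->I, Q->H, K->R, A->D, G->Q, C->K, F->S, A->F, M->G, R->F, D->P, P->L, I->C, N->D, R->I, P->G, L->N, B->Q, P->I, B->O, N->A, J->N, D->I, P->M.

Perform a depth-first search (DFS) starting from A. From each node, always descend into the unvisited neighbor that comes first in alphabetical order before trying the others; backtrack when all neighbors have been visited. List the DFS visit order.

A, D, C, H, K, I, R, F, J, N, S, E, G, Q, P, B, O, L, M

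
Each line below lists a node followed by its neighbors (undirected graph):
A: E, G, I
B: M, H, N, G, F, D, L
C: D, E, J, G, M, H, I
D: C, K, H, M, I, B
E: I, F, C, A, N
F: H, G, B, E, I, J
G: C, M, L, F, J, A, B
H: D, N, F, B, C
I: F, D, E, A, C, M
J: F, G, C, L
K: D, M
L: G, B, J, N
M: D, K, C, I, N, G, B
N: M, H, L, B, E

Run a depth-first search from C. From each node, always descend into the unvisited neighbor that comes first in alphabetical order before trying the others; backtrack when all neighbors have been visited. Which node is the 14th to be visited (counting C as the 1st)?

K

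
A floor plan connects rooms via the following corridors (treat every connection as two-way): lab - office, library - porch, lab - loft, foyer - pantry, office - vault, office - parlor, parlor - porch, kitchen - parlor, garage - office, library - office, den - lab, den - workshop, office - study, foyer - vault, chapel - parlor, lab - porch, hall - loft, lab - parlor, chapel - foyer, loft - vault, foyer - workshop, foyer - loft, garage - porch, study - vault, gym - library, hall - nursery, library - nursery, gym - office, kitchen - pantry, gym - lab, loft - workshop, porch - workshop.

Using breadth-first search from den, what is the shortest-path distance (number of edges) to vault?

3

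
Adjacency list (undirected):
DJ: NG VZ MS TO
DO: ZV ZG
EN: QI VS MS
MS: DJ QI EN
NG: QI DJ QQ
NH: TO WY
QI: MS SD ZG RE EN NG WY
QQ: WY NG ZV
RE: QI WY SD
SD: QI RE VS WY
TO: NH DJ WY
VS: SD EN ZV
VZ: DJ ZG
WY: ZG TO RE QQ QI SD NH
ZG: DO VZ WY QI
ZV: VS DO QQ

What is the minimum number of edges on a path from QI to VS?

2

Level 0: QI
Level 1: EN, MS, NG, RE, SD, WY, ZG
Level 2: DJ, DO, NH, QQ, TO, VS, VZ
Level 3: ZV
VS first appears at level 2.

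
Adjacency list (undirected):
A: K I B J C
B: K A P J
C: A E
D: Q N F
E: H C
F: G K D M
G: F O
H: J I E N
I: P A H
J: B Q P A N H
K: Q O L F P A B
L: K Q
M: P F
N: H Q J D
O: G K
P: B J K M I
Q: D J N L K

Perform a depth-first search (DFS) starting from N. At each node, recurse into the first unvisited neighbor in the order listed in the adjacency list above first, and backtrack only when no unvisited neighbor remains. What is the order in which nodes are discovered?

N H J B K Q D F G O M P I A C E L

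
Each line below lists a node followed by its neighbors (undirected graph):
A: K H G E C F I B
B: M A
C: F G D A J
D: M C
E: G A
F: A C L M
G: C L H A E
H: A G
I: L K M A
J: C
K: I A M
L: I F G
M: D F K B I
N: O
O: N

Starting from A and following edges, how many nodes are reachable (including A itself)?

BFS from A visits: A, K, I, H, G, F, E, C, B, M, L, J, D
Reachable nodes: 13 of 15 total.

13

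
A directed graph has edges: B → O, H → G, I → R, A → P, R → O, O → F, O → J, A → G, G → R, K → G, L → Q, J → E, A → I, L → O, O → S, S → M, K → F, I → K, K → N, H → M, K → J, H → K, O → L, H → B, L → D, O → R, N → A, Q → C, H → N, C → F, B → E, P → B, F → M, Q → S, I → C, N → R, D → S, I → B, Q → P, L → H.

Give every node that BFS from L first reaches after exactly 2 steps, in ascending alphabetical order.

Level 0: L
Level 1: D, H, O, Q
Level 2: B, C, F, G, J, K, M, N, P, R, S
Level 3: A, E
Level 4: I

B, C, F, G, J, K, M, N, P, R, S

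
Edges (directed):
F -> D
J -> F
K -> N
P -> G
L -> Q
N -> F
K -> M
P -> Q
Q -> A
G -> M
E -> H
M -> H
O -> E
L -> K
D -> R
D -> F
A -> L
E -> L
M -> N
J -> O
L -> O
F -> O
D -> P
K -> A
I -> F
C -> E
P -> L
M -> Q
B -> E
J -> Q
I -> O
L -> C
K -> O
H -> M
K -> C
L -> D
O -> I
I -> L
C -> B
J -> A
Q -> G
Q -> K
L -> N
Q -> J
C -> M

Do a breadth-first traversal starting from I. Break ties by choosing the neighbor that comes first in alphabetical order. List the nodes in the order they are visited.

I, F, L, O, D, C, K, N, Q, E, P, R, B, M, A, G, J, H

Visit I; enqueue F, L, O → queue [F, L, O]
Visit F; enqueue D → queue [L, O, D]
Visit L; enqueue C, K, N, Q → queue [O, D, C, K, N, Q]
Visit O; enqueue E → queue [D, C, K, N, Q, E]
Visit D; enqueue P, R → queue [C, K, N, Q, E, P, R]
Visit C; enqueue B, M → queue [K, N, Q, E, P, R, B, M]
Visit K; enqueue A → queue [N, Q, E, P, R, B, M, A]
Visit N → queue [Q, E, P, R, B, M, A]
Visit Q; enqueue G, J → queue [E, P, R, B, M, A, G, J]
Visit E; enqueue H → queue [P, R, B, M, A, G, J, H]
Visit P → queue [R, B, M, A, G, J, H]
Visit R → queue [B, M, A, G, J, H]
Visit B → queue [M, A, G, J, H]
Visit M → queue [A, G, J, H]
Visit A → queue [G, J, H]
Visit G → queue [J, H]
Visit J → queue [H]
Visit H → queue []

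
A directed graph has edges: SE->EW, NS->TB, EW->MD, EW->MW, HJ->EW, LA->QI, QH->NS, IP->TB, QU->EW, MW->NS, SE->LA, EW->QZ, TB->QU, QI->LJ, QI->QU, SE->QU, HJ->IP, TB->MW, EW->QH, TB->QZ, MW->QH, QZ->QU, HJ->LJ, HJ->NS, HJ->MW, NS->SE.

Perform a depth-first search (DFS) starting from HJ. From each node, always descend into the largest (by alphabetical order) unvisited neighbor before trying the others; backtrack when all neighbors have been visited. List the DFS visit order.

HJ, NS, TB, QZ, QU, EW, QH, MW, MD, SE, LA, QI, LJ, IP

Visit HJ
HJ → NS
NS → TB
TB → QZ
QZ → QU
QU → EW
EW → QH
EW → MW
EW → MD
NS → SE
SE → LA
LA → QI
QI → LJ
HJ → IP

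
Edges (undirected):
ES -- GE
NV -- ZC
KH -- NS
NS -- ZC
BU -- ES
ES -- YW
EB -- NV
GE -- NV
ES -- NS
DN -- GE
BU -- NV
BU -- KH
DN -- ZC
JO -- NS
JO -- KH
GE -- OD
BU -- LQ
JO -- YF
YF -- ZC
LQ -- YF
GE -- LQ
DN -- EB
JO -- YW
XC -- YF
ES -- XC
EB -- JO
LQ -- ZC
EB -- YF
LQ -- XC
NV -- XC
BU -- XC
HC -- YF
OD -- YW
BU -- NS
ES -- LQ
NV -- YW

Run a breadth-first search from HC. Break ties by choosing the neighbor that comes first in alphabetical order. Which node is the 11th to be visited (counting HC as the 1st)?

Visit HC; enqueue YF → queue [YF]
Visit YF; enqueue EB, JO, LQ, XC, ZC → queue [EB, JO, LQ, XC, ZC]
Visit EB; enqueue DN, NV → queue [JO, LQ, XC, ZC, DN, NV]
Visit JO; enqueue KH, NS, YW → queue [LQ, XC, ZC, DN, NV, KH, NS, YW]
Visit LQ; enqueue BU, ES, GE → queue [XC, ZC, DN, NV, KH, NS, YW, BU, ES, GE]
Visit XC → queue [ZC, DN, NV, KH, NS, YW, BU, ES, GE]
Visit ZC → queue [DN, NV, KH, NS, YW, BU, ES, GE]
Visit DN → queue [NV, KH, NS, YW, BU, ES, GE]
Visit NV → queue [KH, NS, YW, BU, ES, GE]
Visit KH → queue [NS, YW, BU, ES, GE]
Visit NS → queue [YW, BU, ES, GE]
Visit YW; enqueue OD → queue [BU, ES, GE, OD]
Visit BU → queue [ES, GE, OD]
Visit ES → queue [GE, OD]
Visit GE → queue [OD]
Visit OD → queue []

Visit order: HC, YF, EB, JO, LQ, XC, ZC, DN, NV, KH, NS, YW, BU, ES, GE, OD

NS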